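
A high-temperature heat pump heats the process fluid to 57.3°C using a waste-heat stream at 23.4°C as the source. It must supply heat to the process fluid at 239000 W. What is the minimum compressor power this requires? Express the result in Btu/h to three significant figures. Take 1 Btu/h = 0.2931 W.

83700 Btu/h

In absolute terms T_C = 296.55 K and T_H = 330.45 K, so ΔT = 33.90 K.
COP_Carnot = T_H/ΔT = 330.45/33.90 = 9.748.
Ẇ_min = Q̇/COP_Carnot = 239000/9.748 = 24520 W = 83650 Btu/h.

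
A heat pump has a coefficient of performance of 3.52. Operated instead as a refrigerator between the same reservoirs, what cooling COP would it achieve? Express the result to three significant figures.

Since Q_H = Q_C + W for any cycle, COP_R = Q_C/W = Q_H/W − 1.
COP_R = 3.52 − 1 = 2.52.

2.52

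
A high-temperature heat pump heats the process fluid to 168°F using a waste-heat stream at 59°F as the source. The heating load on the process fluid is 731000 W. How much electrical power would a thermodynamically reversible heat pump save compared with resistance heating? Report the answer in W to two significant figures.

In absolute terms T_C = 288.15 K and T_H = 348.71 K, so ΔT = 60.56 K.
COP_Carnot = T_H/ΔT = 348.71/60.56 = 5.758.
Resistance heating needs Ẇ_res = Q̇_H = 731000 W; the reversible heat pump needs only Ẇ_hp = Q̇_H/COP = 126900 W.
Saving = 731000 − 126900 = 604100 W.

600000 W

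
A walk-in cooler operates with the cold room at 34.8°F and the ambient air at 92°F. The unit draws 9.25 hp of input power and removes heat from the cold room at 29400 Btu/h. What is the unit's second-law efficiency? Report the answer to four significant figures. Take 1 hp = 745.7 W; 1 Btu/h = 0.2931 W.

Converting, Q̇_C = 29400 Btu/h = 11.56 hp, so COP_actual = Q̇_C/Ẇ = 11.56/9.250 = 1.249.
In absolute terms T_C = 274.71 K and T_H = 306.48 K, so ΔT = 31.78 K.
COP_Carnot = T_C/ΔT = 274.71/31.78 = 8.645.
η_II = COP_actual/COP_Carnot = 1.249/8.645 = 0.1445.

0.1445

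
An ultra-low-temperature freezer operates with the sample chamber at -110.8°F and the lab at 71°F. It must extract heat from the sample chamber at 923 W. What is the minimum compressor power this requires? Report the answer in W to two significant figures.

In absolute terms T_C = 193.82 K and T_H = 294.82 K, so ΔT = 101.0 K.
COP_Carnot = T_C/ΔT = 193.82/101.0 = 1.919.
Ẇ_min = Q̇/COP_Carnot = 923.0/1.919 = 481.0 W.

480 W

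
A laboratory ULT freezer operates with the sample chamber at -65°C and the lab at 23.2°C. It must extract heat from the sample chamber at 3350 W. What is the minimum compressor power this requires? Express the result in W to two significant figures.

In absolute terms T_C = 208.15 K and T_H = 296.35 K, so ΔT = 88.20 K.
COP_Carnot = T_C/ΔT = 208.15/88.20 = 2.360.
Ẇ_min = Q̇/COP_Carnot = 3350/2.360 = 1420 W.

1400 W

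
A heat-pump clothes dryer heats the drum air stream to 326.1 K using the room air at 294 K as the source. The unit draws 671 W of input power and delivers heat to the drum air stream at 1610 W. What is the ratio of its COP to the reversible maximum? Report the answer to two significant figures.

0.24

COP_actual = Q̇_H/Ẇ = 1610/671.0 = 2.399.
The reservoir spacing is ΔT = 326.1 − 294 = 32.10 K.
COP_Carnot = T_H/ΔT = 326.10/32.10 = 10.16.
η_II = COP_actual/COP_Carnot = 2.399/10.16 = 0.2362.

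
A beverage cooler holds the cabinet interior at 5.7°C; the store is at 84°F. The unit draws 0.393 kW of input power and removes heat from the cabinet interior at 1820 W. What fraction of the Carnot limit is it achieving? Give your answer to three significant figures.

Converting, Q̇_C = 1820 W = 1.820 kW, so COP_actual = Q̇_C/Ẇ = 1.820/0.3930 = 4.631.
In absolute terms T_C = 278.85 K and T_H = 302.04 K, so ΔT = 23.19 K.
COP_Carnot = T_C/ΔT = 278.85/23.19 = 12.03.
η_II = COP_actual/COP_Carnot = 4.631/12.03 = 0.3851.

0.385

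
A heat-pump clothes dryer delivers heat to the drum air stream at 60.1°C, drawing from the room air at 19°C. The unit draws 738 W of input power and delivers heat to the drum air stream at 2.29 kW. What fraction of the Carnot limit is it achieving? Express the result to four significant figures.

Converting, Q̇_H = 2.290 kW = 2290 W, so COP_actual = Q̇_H/Ẇ = 2290/738.0 = 3.103.
In absolute terms T_C = 292.15 K and T_H = 333.25 K, so ΔT = 41.10 K.
COP_Carnot = T_H/ΔT = 333.25/41.10 = 8.108.
η_II = COP_actual/COP_Carnot = 3.103/8.108 = 0.3827.

0.3827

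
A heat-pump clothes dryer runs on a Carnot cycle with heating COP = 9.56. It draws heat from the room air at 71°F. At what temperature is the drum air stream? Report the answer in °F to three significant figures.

COP_HP = T_H/(T_H − T_C) rearranges to T_H = COP·T_C/(COP − 1).
With T_C = 294.82 K, T_H = 9.56 × 294.82/8.560 = 329.26 K.
Converting, 329.26 K = 132.99°F.

133 °F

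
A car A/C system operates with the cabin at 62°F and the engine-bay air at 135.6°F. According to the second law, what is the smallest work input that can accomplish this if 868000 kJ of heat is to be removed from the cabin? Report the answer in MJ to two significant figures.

In absolute terms T_C = 289.82 K and T_H = 330.71 K, so ΔT = 40.89 K.
The reversible limit is COP_R = T_C/ΔT = 7.088, so W_min = Q_C/COP = Q_C·ΔT/T_C.
W_min = 868000 × 40.89/289.82 = 122500 kJ = 122.5 MJ.

120 MJ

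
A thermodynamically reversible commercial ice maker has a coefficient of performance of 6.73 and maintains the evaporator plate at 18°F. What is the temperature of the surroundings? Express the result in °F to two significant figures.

89 °F

COP_R = T_C/(T_H − T_C) gives T_H − T_C = T_C/COP.
With T_C = 265.37 K, T_H = 265.37 × (1 + 1/6.73) = 304.80 K.
Converting, 304.80 K = 88.98°F.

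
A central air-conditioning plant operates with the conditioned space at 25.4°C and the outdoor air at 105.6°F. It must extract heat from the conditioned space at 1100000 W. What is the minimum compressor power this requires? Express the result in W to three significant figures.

In absolute terms T_C = 298.55 K and T_H = 314.04 K, so ΔT = 15.49 K.
COP_Carnot = T_C/ΔT = 298.55/15.49 = 19.28.
Ẇ_min = Q̇/COP_Carnot = 1100000/19.28 = 57070 W.

57100 W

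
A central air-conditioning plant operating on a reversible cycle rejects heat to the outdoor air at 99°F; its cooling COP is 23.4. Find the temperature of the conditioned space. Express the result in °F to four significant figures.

For a Carnot refrigerator COP_R = T_C/(T_H − T_C), so T_C = COP·T_H/(1 + COP).
With T_H = 310.37 K, T_C = 23.4 × 310.37/24.40 = 297.65 K.
Converting, 297.65 K = 76.10°F.

76.10 °F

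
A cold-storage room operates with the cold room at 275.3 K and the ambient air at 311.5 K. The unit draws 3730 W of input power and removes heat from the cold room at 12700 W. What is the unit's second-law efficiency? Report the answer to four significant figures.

COP_actual = Q̇_C/Ẇ = 12700/3730 = 3.405.
The reservoir spacing is ΔT = 311.5 − 275.3 = 36.20 K.
COP_Carnot = T_C/ΔT = 275.30/36.20 = 7.605.
η_II = COP_actual/COP_Carnot = 3.405/7.605 = 0.4477.

0.4477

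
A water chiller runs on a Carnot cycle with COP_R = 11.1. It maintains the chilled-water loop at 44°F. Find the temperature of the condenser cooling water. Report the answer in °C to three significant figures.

COP_R = T_C/(T_H − T_C) gives T_H − T_C = T_C/COP.
With T_C = 279.82 K, T_H = 279.82 × (1 + 1/11.1) = 305.03 K.
Converting, 305.03 K = 31.88°C.

31.9 °C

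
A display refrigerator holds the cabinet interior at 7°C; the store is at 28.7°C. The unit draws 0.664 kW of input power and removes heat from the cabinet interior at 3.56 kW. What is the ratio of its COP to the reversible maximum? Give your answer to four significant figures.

0.4153

COP_actual = Q̇_C/Ẇ = 3.560/0.6640 = 5.361.
In absolute terms T_C = 280.15 K and T_H = 301.85 K, so ΔT = 21.70 K.
COP_Carnot = T_C/ΔT = 280.15/21.70 = 12.91.
η_II = COP_actual/COP_Carnot = 5.361/12.91 = 0.4153.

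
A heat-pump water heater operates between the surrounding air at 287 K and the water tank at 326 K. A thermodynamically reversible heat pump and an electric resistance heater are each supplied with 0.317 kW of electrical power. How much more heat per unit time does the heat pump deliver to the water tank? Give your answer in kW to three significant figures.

The reservoir spacing is ΔT = 326 − 287 = 39.00 K.
COP_Carnot = T_H/ΔT = 326.00/39.00 = 8.359.
The heat pump delivers Q̇_H = COP × Ẇ = 2.650 kW; the resistance heater delivers Ẇ = 0.3170 kW.
Extra = (COP − 1)·Ẇ = 2.333 kW.

2.33 kW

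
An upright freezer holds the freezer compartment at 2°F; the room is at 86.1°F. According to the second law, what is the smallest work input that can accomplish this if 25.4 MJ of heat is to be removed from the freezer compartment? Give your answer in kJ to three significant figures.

4630 kJ

In absolute terms T_C = 256.48 K and T_H = 303.21 K, so ΔT = 46.72 K.
The reversible limit is COP_R = T_C/ΔT = 5.490, so W_min = Q_C/COP = Q_C·ΔT/T_C.
W_min = 25.40 × 46.72/256.48 = 4.627 MJ = 4627 kJ.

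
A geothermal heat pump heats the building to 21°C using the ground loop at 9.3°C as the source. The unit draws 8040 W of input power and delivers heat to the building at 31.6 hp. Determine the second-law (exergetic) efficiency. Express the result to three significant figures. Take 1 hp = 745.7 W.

Converting, Q̇_H = 31.60 hp = 23560 W, so COP_actual = Q̇_H/Ẇ = 23560/8040 = 2.931.
In absolute terms T_C = 282.45 K and T_H = 294.15 K, so ΔT = 11.70 K.
COP_Carnot = T_H/ΔT = 294.15/11.70 = 25.14.
η_II = COP_actual/COP_Carnot = 2.931/25.14 = 0.1166.

0.117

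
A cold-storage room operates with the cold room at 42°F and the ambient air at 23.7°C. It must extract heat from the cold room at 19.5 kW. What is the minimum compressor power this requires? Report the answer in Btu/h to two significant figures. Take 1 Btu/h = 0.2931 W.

In absolute terms T_C = 278.71 K and T_H = 296.85 K, so ΔT = 18.14 K.
COP_Carnot = T_C/ΔT = 278.71/18.14 = 15.36.
Ẇ_min = Q̇/COP_Carnot = 19.50/15.36 = 1.269 kW = 4331 Btu/h.

4300 Btu/h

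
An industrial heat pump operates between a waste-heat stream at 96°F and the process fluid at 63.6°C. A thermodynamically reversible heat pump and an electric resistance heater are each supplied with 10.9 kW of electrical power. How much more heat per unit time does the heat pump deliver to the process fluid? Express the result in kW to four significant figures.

In absolute terms T_C = 308.71 K and T_H = 336.75 K, so ΔT = 28.04 K.
COP_Carnot = T_H/ΔT = 336.75/28.04 = 12.01.
The heat pump delivers Q̇_H = COP × Ẇ = 130.9 kW; the resistance heater delivers Ẇ = 10.90 kW.
Extra = (COP − 1)·Ẇ = 120.0 kW.

120.0 kW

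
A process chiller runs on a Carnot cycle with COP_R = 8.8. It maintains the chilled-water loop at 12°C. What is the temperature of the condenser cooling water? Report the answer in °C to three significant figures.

COP_R = T_C/(T_H − T_C) gives T_H − T_C = T_C/COP.
With T_C = 285.15 K, T_H = 285.15 × (1 + 1/8.8) = 317.55 K.
Converting, 317.55 K = 44.40°C.

44.4 °C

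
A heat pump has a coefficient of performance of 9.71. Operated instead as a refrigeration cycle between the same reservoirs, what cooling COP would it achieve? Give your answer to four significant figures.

8.710

Since Q_H = Q_C + W for any cycle, COP_R = Q_C/W = Q_H/W − 1.
COP_R = 9.71 − 1 = 8.71.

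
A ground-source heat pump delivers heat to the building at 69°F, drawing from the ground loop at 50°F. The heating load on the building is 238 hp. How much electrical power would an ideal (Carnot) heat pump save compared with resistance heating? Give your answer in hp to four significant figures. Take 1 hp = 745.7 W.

229.4 hp

In absolute terms T_C = 283.15 K and T_H = 293.71 K, so ΔT = 10.56 K.
COP_Carnot = T_H/ΔT = 293.71/10.56 = 27.82.
Resistance heating needs Ẇ_res = Q̇_H = 238.0 hp; the reversible heat pump needs only Ẇ_hp = Q̇_H/COP = 8.554 hp.
Saving = 238.0 − 8.554 = 229.4 hp.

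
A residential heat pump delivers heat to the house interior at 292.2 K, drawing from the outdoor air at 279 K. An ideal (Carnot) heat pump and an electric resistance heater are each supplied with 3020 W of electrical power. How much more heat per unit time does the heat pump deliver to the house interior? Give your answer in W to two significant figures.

64000 W

The reservoir spacing is ΔT = 292.2 − 279 = 13.20 K.
COP_Carnot = T_H/ΔT = 292.20/13.20 = 22.14.
The heat pump delivers Q̇_H = COP × Ẇ = 66850 W; the resistance heater delivers Ẇ = 3020 W.
Extra = (COP − 1)·Ẇ = 63830 W.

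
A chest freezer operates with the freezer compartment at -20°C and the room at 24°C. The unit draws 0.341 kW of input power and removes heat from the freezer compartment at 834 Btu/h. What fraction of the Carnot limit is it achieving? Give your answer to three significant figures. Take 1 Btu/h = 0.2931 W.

Converting, Q̇_C = 834.0 Btu/h = 0.2444 kW, so COP_actual = Q̇_C/Ẇ = 0.2444/0.3410 = 0.7168.
In absolute terms T_C = 253.15 K and T_H = 297.15 K, so ΔT = 44.00 K.
COP_Carnot = T_C/ΔT = 253.15/44.00 = 5.753.
η_II = COP_actual/COP_Carnot = 0.7168/5.753 = 0.1246.

0.125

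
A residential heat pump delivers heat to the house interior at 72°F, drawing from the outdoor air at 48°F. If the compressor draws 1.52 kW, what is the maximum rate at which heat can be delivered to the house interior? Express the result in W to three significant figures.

33700 W

In absolute terms T_C = 282.04 K and T_H = 295.37 K, so ΔT = 13.33 K.
COP_Carnot = T_H/ΔT = 295.37/13.33 = 22.15.
Q̇_max = COP_Carnot × Ẇ = 22.15 × 1.520 kW = 33.67 kW = 33670 W.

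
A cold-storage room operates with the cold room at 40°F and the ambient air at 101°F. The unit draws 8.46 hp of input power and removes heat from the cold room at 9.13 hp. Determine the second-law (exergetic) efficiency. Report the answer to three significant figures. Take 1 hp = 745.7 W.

0.132

COP_actual = Q̇_C/Ẇ = 9.130/8.460 = 1.079.
In absolute terms T_C = 277.59 K and T_H = 311.48 K, so ΔT = 33.89 K.
COP_Carnot = T_C/ΔT = 277.59/33.89 = 8.191.
η_II = COP_actual/COP_Carnot = 1.079/8.191 = 0.1317.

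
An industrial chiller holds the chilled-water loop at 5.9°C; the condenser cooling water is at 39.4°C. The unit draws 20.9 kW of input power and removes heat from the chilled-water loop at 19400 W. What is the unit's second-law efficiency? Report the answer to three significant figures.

0.111

Converting, Q̇_C = 19400 W = 19.40 kW, so COP_actual = Q̇_C/Ẇ = 19.40/20.90 = 0.9282.
In absolute terms T_C = 279.05 K and T_H = 312.55 K, so ΔT = 33.50 K.
COP_Carnot = T_C/ΔT = 279.05/33.50 = 8.330.
η_II = COP_actual/COP_Carnot = 0.9282/8.330 = 0.1114.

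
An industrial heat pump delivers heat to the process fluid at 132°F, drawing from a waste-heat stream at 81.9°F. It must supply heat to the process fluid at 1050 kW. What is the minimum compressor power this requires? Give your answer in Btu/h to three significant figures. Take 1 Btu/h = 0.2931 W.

In absolute terms T_C = 300.87 K and T_H = 328.71 K, so ΔT = 27.83 K.
COP_Carnot = T_H/ΔT = 328.71/27.83 = 11.81.
Ẇ_min = Q̇/COP_Carnot = 1050/11.81 = 88.91 kW = 303300 Btu/h.

303000 Btu/h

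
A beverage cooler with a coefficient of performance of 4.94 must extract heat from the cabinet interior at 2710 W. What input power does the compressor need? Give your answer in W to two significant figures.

550 W

Ẇ = Q̇_C/COP = 2710/4.94 = 548.6 W.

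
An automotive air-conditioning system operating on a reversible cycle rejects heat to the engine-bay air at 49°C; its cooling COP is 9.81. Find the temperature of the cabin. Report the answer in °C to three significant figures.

19.2 °C

For a Carnot refrigerator COP_R = T_C/(T_H − T_C), so T_C = COP·T_H/(1 + COP).
With T_H = 322.15 K, T_C = 9.81 × 322.15/10.81 = 292.35 K.
Converting, 292.35 K = 19.20°C.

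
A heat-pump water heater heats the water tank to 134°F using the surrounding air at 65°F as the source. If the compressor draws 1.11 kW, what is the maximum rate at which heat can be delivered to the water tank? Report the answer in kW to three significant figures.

9.55 kW

In absolute terms T_C = 291.48 K and T_H = 329.82 K, so ΔT = 38.33 K.
COP_Carnot = T_H/ΔT = 329.82/38.33 = 8.604.
Q̇_max = COP_Carnot × Ẇ = 8.604 × 1.110 kW = 9.550 kW.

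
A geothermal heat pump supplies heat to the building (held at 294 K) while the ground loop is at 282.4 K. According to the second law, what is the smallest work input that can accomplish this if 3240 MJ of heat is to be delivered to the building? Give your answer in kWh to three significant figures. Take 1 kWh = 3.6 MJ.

The reservoir spacing is ΔT = 294 − 282.4 = 11.60 K.
The reversible limit is COP_HP = T_H/ΔT = 25.34, so W_min = Q_H/COP = Q_H·ΔT/T_H.
W_min = 3240 × 11.60/294.00 = 127.8 MJ = 35.51 kWh.

35.5 kWh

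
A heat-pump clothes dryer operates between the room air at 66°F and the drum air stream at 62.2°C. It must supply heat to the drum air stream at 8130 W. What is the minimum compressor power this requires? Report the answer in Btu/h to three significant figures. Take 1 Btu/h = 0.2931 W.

3580 Btu/h

In absolute terms T_C = 292.04 K and T_H = 335.35 K, so ΔT = 43.31 K.
COP_Carnot = T_H/ΔT = 335.35/43.31 = 7.743.
Ẇ_min = Q̇/COP_Carnot = 8130/7.743 = 1050 W = 3582 Btu/h.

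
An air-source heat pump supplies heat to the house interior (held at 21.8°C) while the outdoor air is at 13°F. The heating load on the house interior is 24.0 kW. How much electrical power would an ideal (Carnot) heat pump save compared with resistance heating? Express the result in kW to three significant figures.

21.4 kW

In absolute terms T_C = 262.59 K and T_H = 294.95 K, so ΔT = 32.36 K.
COP_Carnot = T_H/ΔT = 294.95/32.36 = 9.116.
Resistance heating needs Ẇ_res = Q̇_H = 24.00 kW; the reversible heat pump needs only Ẇ_hp = Q̇_H/COP = 2.633 kW.
Saving = 24.00 − 2.633 = 21.37 kW.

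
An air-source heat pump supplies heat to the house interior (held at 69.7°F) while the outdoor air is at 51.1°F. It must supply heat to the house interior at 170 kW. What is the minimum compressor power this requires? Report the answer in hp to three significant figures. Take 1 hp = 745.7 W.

In absolute terms T_C = 283.76 K and T_H = 294.09 K, so ΔT = 10.33 K.
COP_Carnot = T_H/ΔT = 294.09/10.33 = 28.46.
Ẇ_min = Q̇/COP_Carnot = 170.0/28.46 = 5.973 kW = 8.010 hp.

8.01 hp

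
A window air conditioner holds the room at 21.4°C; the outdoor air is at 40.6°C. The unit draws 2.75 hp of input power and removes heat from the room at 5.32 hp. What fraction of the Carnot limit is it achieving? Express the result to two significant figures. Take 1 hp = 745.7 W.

0.13

COP_actual = Q̇_C/Ẇ = 5.320/2.750 = 1.935.
In absolute terms T_C = 294.55 K and T_H = 313.75 K, so ΔT = 19.20 K.
COP_Carnot = T_C/ΔT = 294.55/19.20 = 15.34.
η_II = COP_actual/COP_Carnot = 1.935/15.34 = 0.1261.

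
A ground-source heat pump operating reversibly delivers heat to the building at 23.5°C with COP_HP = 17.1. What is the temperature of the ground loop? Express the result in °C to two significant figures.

6.2 °C

COP_HP = T_H/(T_H − T_C) gives T_H − T_C = T_H/COP.
With T_H = 296.65 K, T_C = 296.65 × (1 − 1/17.1) = 279.30 K.
Converting, 279.30 K = 6.15°C.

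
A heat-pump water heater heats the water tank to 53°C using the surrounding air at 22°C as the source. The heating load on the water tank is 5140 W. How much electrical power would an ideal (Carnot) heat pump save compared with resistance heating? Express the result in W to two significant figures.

4700 W

In absolute terms T_C = 295.15 K and T_H = 326.15 K, so ΔT = 31.00 K.
COP_Carnot = T_H/ΔT = 326.15/31.00 = 10.52.
Resistance heating needs Ẇ_res = Q̇_H = 5140 W; the reversible heat pump needs only Ẇ_hp = Q̇_H/COP = 488.5 W.
Saving = 5140 − 488.5 = 4651 W.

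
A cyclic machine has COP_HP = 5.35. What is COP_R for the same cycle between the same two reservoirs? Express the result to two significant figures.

4.4

Since Q_H = Q_C + W for any cycle, COP_R = Q_C/W = Q_H/W − 1.
COP_R = 5.35 − 1 = 4.35.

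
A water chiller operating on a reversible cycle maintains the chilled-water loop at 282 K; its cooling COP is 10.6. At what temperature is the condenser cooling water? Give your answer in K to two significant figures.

COP_R = T_C/(T_H − T_C) gives T_H − T_C = T_C/COP.
With T_C = 282.00 K, T_H = 282.00 × (1 + 1/10.6) = 308.60 K.

310 K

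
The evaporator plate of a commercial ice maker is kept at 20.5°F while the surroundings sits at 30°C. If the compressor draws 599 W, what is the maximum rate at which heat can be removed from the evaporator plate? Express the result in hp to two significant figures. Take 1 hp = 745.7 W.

5.9 hp

In absolute terms T_C = 266.76 K and T_H = 303.15 K, so ΔT = 36.39 K.
COP_Carnot = T_C/ΔT = 266.76/36.39 = 7.331.
Q̇_max = COP_Carnot × Ẇ = 7.331 × 599.0 W = 4391 W = 5.889 hp.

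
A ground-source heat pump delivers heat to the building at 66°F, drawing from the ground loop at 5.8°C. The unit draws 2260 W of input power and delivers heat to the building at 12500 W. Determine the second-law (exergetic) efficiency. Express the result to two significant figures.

COP_actual = Q̇_H/Ẇ = 12500/2260 = 5.531.
In absolute terms T_C = 278.95 K and T_H = 292.04 K, so ΔT = 13.09 K.
COP_Carnot = T_H/ΔT = 292.04/13.09 = 22.31.
η_II = COP_actual/COP_Carnot = 5.531/22.31 = 0.2479.

0.25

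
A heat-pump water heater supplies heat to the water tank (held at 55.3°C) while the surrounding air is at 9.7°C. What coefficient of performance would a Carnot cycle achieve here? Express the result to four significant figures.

In absolute terms T_C = 282.85 K and T_H = 328.45 K, so ΔT = 45.60 K.
For a reversible cycle, COP_Carnot = T_H/ΔT = 328.45/45.60 = 7.203.

7.203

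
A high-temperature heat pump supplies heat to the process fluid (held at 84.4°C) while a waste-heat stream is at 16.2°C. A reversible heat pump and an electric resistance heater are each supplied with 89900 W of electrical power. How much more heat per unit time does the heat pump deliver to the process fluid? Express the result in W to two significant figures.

In absolute terms T_C = 289.35 K and T_H = 357.55 K, so ΔT = 68.20 K.
COP_Carnot = T_H/ΔT = 357.55/68.20 = 5.243.
The heat pump delivers Q̇_H = COP × Ẇ = 471300 W; the resistance heater delivers Ẇ = 89900 W.
Extra = (COP − 1)·Ẇ = 381400 W.

380000 W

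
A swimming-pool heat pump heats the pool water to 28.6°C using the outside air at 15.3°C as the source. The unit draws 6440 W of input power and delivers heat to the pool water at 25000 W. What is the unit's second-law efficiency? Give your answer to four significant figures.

COP_actual = Q̇_H/Ẇ = 25000/6440 = 3.882.
In absolute terms T_C = 288.45 K and T_H = 301.75 K, so ΔT = 13.30 K.
COP_Carnot = T_H/ΔT = 301.75/13.30 = 22.69.
η_II = COP_actual/COP_Carnot = 3.882/22.69 = 0.1711.

0.1711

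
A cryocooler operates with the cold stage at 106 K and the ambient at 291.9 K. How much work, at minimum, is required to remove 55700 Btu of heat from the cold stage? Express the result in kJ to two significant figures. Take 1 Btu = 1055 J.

The reservoir spacing is ΔT = 291.9 − 106 = 185.9 K.
The reversible limit is COP_R = T_C/ΔT = 0.5702, so W_min = Q_C/COP = Q_C·ΔT/T_C.
W_min = 55700 × 185.9/106.00 = 97690 Btu = 103100 kJ.

100000 kJ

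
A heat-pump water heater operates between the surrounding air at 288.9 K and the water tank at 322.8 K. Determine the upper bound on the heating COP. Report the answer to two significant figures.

9.5

The reservoir spacing is ΔT = 322.8 − 288.9 = 33.90 K.
For a reversible cycle, COP_Carnot = T_H/ΔT = 322.80/33.90 = 9.522.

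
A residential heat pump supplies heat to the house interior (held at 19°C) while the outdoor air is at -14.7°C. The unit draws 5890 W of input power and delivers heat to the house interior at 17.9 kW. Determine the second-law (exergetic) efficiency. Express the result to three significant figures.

Converting, Q̇_H = 17.90 kW = 17900 W, so COP_actual = Q̇_H/Ẇ = 17900/5890 = 3.039.
In absolute terms T_C = 258.45 K and T_H = 292.15 K, so ΔT = 33.70 K.
COP_Carnot = T_H/ΔT = 292.15/33.70 = 8.669.
η_II = COP_actual/COP_Carnot = 3.039/8.669 = 0.3506.

0.351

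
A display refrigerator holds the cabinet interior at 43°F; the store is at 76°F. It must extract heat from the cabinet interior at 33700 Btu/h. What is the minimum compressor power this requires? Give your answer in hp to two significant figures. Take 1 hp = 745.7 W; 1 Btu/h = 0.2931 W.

In absolute terms T_C = 279.26 K and T_H = 297.59 K, so ΔT = 18.33 K.
COP_Carnot = T_C/ΔT = 279.26/18.33 = 15.23.
Ẇ_min = Q̇/COP_Carnot = 33700/15.23 = 2212 Btu/h = 0.8696 hp.

0.87 hp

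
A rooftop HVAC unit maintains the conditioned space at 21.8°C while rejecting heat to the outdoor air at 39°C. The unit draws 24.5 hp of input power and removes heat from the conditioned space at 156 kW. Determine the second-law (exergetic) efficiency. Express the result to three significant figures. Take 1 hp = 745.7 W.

Converting, Q̇_C = 156.0 kW = 209.2 hp, so COP_actual = Q̇_C/Ẇ = 209.2/24.50 = 8.539.
In absolute terms T_C = 294.95 K and T_H = 312.15 K, so ΔT = 17.20 K.
COP_Carnot = T_C/ΔT = 294.95/17.20 = 17.15.
η_II = COP_actual/COP_Carnot = 8.539/17.15 = 0.4979.

0.498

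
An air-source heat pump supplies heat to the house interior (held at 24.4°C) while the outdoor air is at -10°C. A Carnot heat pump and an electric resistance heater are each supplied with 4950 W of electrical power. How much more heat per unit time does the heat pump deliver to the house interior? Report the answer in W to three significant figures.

In absolute terms T_C = 263.15 K and T_H = 297.55 K, so ΔT = 34.40 K.
COP_Carnot = T_H/ΔT = 297.55/34.40 = 8.650.
The heat pump delivers Q̇_H = COP × Ẇ = 42820 W; the resistance heater delivers Ẇ = 4950 W.
Extra = (COP − 1)·Ẇ = 37870 W.

37900 W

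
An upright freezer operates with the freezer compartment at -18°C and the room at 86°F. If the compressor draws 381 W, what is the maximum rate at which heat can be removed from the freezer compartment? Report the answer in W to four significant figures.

2025 W

In absolute terms T_C = 255.15 K and T_H = 303.15 K, so ΔT = 48.00 K.
COP_Carnot = T_C/ΔT = 255.15/48.00 = 5.316.
Q̇_max = COP_Carnot × Ẇ = 5.316 × 381.0 W = 2025 W.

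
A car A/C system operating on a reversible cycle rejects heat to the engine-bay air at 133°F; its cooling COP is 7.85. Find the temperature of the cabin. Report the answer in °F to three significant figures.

For a Carnot refrigerator COP_R = T_C/(T_H − T_C), so T_C = COP·T_H/(1 + COP).
With T_H = 329.26 K, T_C = 7.85 × 329.26/8.850 = 292.06 K.
Converting, 292.06 K = 66.03°F.

66.0 °F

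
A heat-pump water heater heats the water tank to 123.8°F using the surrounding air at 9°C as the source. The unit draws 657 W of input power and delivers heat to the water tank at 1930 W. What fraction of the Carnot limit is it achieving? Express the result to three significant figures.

0.381

COP_actual = Q̇_H/Ẇ = 1930/657.0 = 2.938.
In absolute terms T_C = 282.15 K and T_H = 324.15 K, so ΔT = 42.00 K.
COP_Carnot = T_H/ΔT = 324.15/42.00 = 7.718.
η_II = COP_actual/COP_Carnot = 2.938/7.718 = 0.3806.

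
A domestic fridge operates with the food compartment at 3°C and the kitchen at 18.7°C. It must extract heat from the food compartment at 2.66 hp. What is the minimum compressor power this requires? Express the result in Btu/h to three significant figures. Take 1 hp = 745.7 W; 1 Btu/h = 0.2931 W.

In absolute terms T_C = 276.15 K and T_H = 291.85 K, so ΔT = 15.70 K.
COP_Carnot = T_C/ΔT = 276.15/15.70 = 17.59.
Ẇ_min = Q̇/COP_Carnot = 2.660/17.59 = 0.1512 hp = 384.8 Btu/h.

385 Btu/h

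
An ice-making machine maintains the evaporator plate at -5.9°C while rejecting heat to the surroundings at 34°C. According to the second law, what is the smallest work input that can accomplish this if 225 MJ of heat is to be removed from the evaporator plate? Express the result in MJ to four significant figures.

In absolute terms T_C = 267.25 K and T_H = 307.15 K, so ΔT = 39.90 K.
The reversible limit is COP_R = T_C/ΔT = 6.698, so W_min = Q_C/COP = Q_C·ΔT/T_C.
W_min = 225.0 × 39.90/267.25 = 33.59 MJ.

33.59 MJ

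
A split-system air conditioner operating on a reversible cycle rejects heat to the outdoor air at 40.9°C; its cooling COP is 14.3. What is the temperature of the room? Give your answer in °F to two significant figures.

For a Carnot refrigerator COP_R = T_C/(T_H − T_C), so T_C = COP·T_H/(1 + COP).
With T_H = 314.05 K, T_C = 14.3 × 314.05/15.30 = 293.52 K.
Converting, 293.52 K = 68.67°F.

69 °F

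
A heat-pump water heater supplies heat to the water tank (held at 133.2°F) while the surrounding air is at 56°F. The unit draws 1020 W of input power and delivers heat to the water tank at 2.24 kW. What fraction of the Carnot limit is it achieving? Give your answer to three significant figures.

0.286

Converting, Q̇_H = 2.240 kW = 2240 W, so COP_actual = Q̇_H/Ẇ = 2240/1020 = 2.196.
In absolute terms T_C = 286.48 K and T_H = 329.37 K, so ΔT = 42.89 K.
COP_Carnot = T_H/ΔT = 329.37/42.89 = 7.680.
η_II = COP_actual/COP_Carnot = 2.196/7.680 = 0.2860.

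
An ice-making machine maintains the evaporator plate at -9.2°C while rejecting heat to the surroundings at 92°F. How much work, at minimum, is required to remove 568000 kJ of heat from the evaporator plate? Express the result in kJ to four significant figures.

91530 kJ

In absolute terms T_C = 263.95 K and T_H = 306.48 K, so ΔT = 42.53 K.
The reversible limit is COP_R = T_C/ΔT = 6.206, so W_min = Q_C/COP = Q_C·ΔT/T_C.
W_min = 568000 × 42.53/263.95 = 91530 kJ.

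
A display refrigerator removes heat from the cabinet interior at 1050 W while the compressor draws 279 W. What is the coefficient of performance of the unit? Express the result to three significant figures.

The first law gives Q̇_H = Q̇_C + Ẇ, so the three rates are Q̇_C = 1050, Q̇_H = 1329, Ẇ = 279.0 W.
COP_R = Q̇_C/Ẇ = 1050/279.0 = 3.763.

3.76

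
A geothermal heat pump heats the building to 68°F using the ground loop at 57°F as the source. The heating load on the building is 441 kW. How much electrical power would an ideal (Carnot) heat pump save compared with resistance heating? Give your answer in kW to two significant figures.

430 kW

In absolute terms T_C = 287.04 K and T_H = 293.15 K, so ΔT = 6.111 K.
COP_Carnot = T_H/ΔT = 293.15/6.111 = 47.97.
Resistance heating needs Ẇ_res = Q̇_H = 441.0 kW; the reversible heat pump needs only Ẇ_hp = Q̇_H/COP = 9.193 kW.
Saving = 441.0 − 9.193 = 431.8 kW.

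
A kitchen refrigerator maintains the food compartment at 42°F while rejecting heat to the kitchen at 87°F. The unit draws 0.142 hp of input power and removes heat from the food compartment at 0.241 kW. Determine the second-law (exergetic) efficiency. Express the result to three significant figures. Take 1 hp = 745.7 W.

0.204

Converting, Q̇_C = 0.2410 kW = 0.3232 hp, so COP_actual = Q̇_C/Ẇ = 0.3232/0.1420 = 2.276.
In absolute terms T_C = 278.71 K and T_H = 303.71 K, so ΔT = 25.00 K.
COP_Carnot = T_C/ΔT = 278.71/25.00 = 11.15.
η_II = COP_actual/COP_Carnot = 2.276/11.15 = 0.2042.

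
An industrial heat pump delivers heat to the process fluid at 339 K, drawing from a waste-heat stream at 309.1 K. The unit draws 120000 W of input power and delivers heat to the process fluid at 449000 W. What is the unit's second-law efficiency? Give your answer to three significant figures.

COP_actual = Q̇_H/Ẇ = 449000/120000 = 3.742.
The reservoir spacing is ΔT = 339 − 309.1 = 29.90 K.
COP_Carnot = T_H/ΔT = 339.00/29.90 = 11.34.
η_II = COP_actual/COP_Carnot = 3.742/11.34 = 0.3300.

0.330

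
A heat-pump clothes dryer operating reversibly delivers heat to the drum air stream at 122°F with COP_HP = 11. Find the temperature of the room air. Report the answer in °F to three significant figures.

69.1 °F

COP_HP = T_H/(T_H − T_C) gives T_H − T_C = T_H/COP.
With T_H = 323.15 K, T_C = 323.15 × (1 − 1/11) = 293.77 K.
Converting, 293.77 K = 69.12°F.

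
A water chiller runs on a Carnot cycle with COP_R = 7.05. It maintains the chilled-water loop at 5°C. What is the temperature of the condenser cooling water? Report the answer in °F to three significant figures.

COP_R = T_C/(T_H − T_C) gives T_H − T_C = T_C/COP.
With T_C = 278.15 K, T_H = 278.15 × (1 + 1/7.05) = 317.60 K.
Converting, 317.60 K = 112.02°F.

112 °F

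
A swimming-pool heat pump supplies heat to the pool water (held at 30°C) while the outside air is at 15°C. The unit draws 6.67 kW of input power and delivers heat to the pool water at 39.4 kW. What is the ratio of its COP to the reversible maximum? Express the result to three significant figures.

COP_actual = Q̇_H/Ẇ = 39.40/6.670 = 5.907.
In absolute terms T_C = 288.15 K and T_H = 303.15 K, so ΔT = 15.00 K.
COP_Carnot = T_H/ΔT = 303.15/15.00 = 20.21.
η_II = COP_actual/COP_Carnot = 5.907/20.21 = 0.2923.

0.292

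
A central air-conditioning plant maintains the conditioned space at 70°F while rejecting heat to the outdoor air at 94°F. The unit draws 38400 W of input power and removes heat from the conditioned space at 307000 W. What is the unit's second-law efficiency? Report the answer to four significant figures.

COP_actual = Q̇_C/Ẇ = 307000/38400 = 7.995.
In absolute terms T_C = 294.26 K and T_H = 307.59 K, so ΔT = 13.33 K.
COP_Carnot = T_C/ΔT = 294.26/13.33 = 22.07.
η_II = COP_actual/COP_Carnot = 7.995/22.07 = 0.3623.

0.3623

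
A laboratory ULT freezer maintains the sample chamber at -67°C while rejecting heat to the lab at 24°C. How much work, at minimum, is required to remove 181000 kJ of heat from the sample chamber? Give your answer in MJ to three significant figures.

79.9 MJ

In absolute terms T_C = 206.15 K and T_H = 297.15 K, so ΔT = 91.00 K.
The reversible limit is COP_R = T_C/ΔT = 2.265, so W_min = Q_C/COP = Q_C·ΔT/T_C.
W_min = 181000 × 91.00/206.15 = 79900 kJ = 79.90 MJ.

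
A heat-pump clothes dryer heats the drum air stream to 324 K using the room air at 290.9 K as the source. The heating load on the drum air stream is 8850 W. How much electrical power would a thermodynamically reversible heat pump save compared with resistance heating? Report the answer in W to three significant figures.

7950 W

The reservoir spacing is ΔT = 324 − 290.9 = 33.10 K.
COP_Carnot = T_H/ΔT = 324.00/33.10 = 9.789.
Resistance heating needs Ẇ_res = Q̇_H = 8850 W; the reversible heat pump needs only Ẇ_hp = Q̇_H/COP = 904.1 W.
Saving = 8850 − 904.1 = 7946 W.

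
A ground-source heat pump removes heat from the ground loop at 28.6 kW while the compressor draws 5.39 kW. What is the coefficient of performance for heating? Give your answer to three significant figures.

6.31

The first law gives Q̇_H = Q̇_C + Ẇ, so the three rates are Q̇_C = 28.60, Q̇_H = 33.99, Ẇ = 5.390 kW.
COP_HP = Q̇_H/Ẇ = 33.99/5.390 = 6.306.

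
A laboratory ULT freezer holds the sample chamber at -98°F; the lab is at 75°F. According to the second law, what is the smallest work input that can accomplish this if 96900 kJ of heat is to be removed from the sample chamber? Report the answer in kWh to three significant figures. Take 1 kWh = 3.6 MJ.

In absolute terms T_C = 200.93 K and T_H = 297.04 K, so ΔT = 96.11 K.
The reversible limit is COP_R = T_C/ΔT = 2.091, so W_min = Q_C/COP = Q_C·ΔT/T_C.
W_min = 96900 × 96.11/200.93 = 46350 kJ = 12.88 kWh.

12.9 kWh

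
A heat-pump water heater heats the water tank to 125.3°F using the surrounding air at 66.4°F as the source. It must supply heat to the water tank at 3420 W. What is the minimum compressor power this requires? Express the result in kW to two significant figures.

In absolute terms T_C = 292.26 K and T_H = 324.98 K, so ΔT = 32.72 K.
COP_Carnot = T_H/ΔT = 324.98/32.72 = 9.932.
Ẇ_min = Q̇/COP_Carnot = 3420/9.932 = 344.4 W = 0.3444 kW.

0.34 kW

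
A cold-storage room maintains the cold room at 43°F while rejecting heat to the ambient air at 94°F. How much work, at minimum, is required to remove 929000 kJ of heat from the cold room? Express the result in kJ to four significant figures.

In absolute terms T_C = 279.26 K and T_H = 307.59 K, so ΔT = 28.33 K.
The reversible limit is COP_R = T_C/ΔT = 9.856, so W_min = Q_C/COP = Q_C·ΔT/T_C.
W_min = 929000 × 28.33/279.26 = 94250 kJ.

94250 kJ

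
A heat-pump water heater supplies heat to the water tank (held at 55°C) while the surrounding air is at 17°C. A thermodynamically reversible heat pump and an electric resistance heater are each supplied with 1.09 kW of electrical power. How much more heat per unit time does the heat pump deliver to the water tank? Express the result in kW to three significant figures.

8.32 kW

In absolute terms T_C = 290.15 K and T_H = 328.15 K, so ΔT = 38.00 K.
COP_Carnot = T_H/ΔT = 328.15/38.00 = 8.636.
The heat pump delivers Q̇_H = COP × Ẇ = 9.413 kW; the resistance heater delivers Ẇ = 1.090 kW.
Extra = (COP − 1)·Ẇ = 8.323 kW.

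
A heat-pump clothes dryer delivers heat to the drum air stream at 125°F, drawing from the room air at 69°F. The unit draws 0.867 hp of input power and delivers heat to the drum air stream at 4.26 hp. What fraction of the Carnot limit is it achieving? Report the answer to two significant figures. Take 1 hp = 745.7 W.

COP_actual = Q̇_H/Ẇ = 4.260/0.8670 = 4.913.
In absolute terms T_C = 293.71 K and T_H = 324.82 K, so ΔT = 31.11 K.
COP_Carnot = T_H/ΔT = 324.82/31.11 = 10.44.
η_II = COP_actual/COP_Carnot = 4.913/10.44 = 0.4706.

0.47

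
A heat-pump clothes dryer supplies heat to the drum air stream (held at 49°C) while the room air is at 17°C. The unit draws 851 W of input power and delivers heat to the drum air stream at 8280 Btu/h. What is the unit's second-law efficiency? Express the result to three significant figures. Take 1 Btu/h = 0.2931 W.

0.283

Converting, Q̇_H = 8280 Btu/h = 2427 W, so COP_actual = Q̇_H/Ẇ = 2427/851.0 = 2.852.
In absolute terms T_C = 290.15 K and T_H = 322.15 K, so ΔT = 32.00 K.
COP_Carnot = T_H/ΔT = 322.15/32.00 = 10.07.
η_II = COP_actual/COP_Carnot = 2.852/10.07 = 0.2833.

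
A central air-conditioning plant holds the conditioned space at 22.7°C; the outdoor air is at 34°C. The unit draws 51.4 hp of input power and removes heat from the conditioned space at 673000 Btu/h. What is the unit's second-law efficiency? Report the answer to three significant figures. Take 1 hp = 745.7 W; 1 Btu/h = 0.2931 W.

Converting, Q̇_C = 673000 Btu/h = 264.5 hp, so COP_actual = Q̇_C/Ẇ = 264.5/51.40 = 5.146.
In absolute terms T_C = 295.85 K and T_H = 307.15 K, so ΔT = 11.30 K.
COP_Carnot = T_C/ΔT = 295.85/11.30 = 26.18.
η_II = COP_actual/COP_Carnot = 5.146/26.18 = 0.1966.

0.197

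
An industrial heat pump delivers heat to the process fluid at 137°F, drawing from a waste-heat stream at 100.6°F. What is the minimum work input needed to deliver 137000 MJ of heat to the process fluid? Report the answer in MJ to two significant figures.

In absolute terms T_C = 311.26 K and T_H = 331.48 K, so ΔT = 20.22 K.
The reversible limit is COP_HP = T_H/ΔT = 16.39, so W_min = Q_H/COP = Q_H·ΔT/T_H.
W_min = 137000 × 20.22/331.48 = 8358 MJ.

8400 MJ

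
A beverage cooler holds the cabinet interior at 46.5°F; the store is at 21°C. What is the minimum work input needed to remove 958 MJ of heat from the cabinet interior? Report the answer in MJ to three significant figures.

44.1 MJ

In absolute terms T_C = 281.21 K and T_H = 294.15 K, so ΔT = 12.94 K.
The reversible limit is COP_R = T_C/ΔT = 21.72, so W_min = Q_C/COP = Q_C·ΔT/T_C.
W_min = 958.0 × 12.94/281.21 = 44.10 MJ.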